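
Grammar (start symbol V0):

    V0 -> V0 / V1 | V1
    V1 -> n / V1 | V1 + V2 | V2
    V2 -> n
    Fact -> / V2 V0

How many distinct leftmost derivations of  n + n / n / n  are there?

Parse trees for n + n / n / n:
  [V0 [V0 [V1 [V1 [V2 n]] + [V2 n]]] / [V1 n / [V1 [V2 n]]]]
  [V0 [V0 [V0 [V1 [V1 [V2 n]] + [V2 n]]] / [V1 [V2 n]]] / [V1 [V2 n]]]

2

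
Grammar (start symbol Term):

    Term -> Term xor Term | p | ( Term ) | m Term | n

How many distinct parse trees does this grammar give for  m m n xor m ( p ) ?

3

Parse trees for m m n xor m ( p ):
  [Term [Term m [Term m [Term n]]] xor [Term m [Term ( [Term p] )]]]
  [Term m [Term [Term m [Term n]] xor [Term m [Term ( [Term p] )]]]]
  [Term m [Term m [Term [Term n] xor [Term m [Term ( [Term p] )]]]]]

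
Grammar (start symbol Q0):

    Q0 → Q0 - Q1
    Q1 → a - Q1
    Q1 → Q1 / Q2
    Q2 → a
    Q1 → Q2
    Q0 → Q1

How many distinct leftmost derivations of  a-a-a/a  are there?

7

Parse trees for a-a-a/a:
  [Q0 [Q0 [Q1 [Q2 a]]] - [Q1 a - [Q1 [Q1 [Q2 a]] / [Q2 a]]]]
  [Q0 [Q0 [Q1 [Q2 a]]] - [Q1 [Q1 a - [Q1 [Q2 a]]] / [Q2 a]]]
  [Q0 [Q0 [Q0 [Q1 [Q2 a]]] - [Q1 [Q2 a]]] - [Q1 [Q1 [Q2 a]] / [Q2 a]]]
  [Q0 [Q0 [Q1 a - [Q1 [Q2 a]]]] - [Q1 [Q1 [Q2 a]] / [Q2 a]]]
  [Q0 [Q1 a - [Q1 a - [Q1 [Q1 [Q2 a]] / [Q2 a]]]]]
  [Q0 [Q1 a - [Q1 [Q1 a - [Q1 [Q2 a]]] / [Q2 a]]]]
  [Q0 [Q1 [Q1 a - [Q1 a - [Q1 [Q2 a]]]] / [Q2 a]]]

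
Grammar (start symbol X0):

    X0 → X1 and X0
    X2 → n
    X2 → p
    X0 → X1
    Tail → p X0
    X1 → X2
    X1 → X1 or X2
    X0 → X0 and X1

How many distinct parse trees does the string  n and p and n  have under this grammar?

Parse trees for n and p and n:
  [X0 [X1 [X2 n]] and [X0 [X1 [X2 p]] and [X0 [X1 [X2 n]]]]]
  [X0 [X1 [X2 n]] and [X0 [X0 [X1 [X2 p]]] and [X1 [X2 n]]]]
  [X0 [X0 [X1 [X2 n]] and [X0 [X1 [X2 p]]]] and [X1 [X2 n]]]
  [X0 [X0 [X0 [X1 [X2 n]]] and [X1 [X2 p]]] and [X1 [X2 n]]]

4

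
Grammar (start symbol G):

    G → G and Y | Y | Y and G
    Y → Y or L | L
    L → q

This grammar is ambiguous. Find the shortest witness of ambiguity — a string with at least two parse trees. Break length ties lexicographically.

length 1: no string has ≥2 trees
length 3: q and q has 2 parse trees

Two derivations of q and q:
  G ⇒ G and Y ⇒ Y and Y ⇒ L and Y ⇒ q and Y ⇒ q and L ⇒ q and q
  G ⇒ Y and G ⇒ L and G ⇒ q and G ⇒ q and Y ⇒ q and L ⇒ q and q

q and q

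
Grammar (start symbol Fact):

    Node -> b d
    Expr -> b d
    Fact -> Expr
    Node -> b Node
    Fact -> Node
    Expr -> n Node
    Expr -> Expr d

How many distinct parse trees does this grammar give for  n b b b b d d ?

1

Parse trees for n b b b b d d:
  [Fact [Expr [Expr n [Node b [Node b [Node b [Node b d]]]]] d]]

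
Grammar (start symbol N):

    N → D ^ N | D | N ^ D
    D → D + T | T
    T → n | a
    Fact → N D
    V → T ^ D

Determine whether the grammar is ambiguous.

Witness: a ^ a

Derivation 1: N ⇒ D ^ N ⇒ T ^ N ⇒ a ^ N ⇒ a ^ D ⇒ a ^ T ⇒ a ^ a
Derivation 2: N ⇒ N ^ D ⇒ D ^ D ⇒ T ^ D ⇒ a ^ D ⇒ a ^ T ⇒ a ^ a

Two distinct leftmost derivations for the same string.

Ambiguous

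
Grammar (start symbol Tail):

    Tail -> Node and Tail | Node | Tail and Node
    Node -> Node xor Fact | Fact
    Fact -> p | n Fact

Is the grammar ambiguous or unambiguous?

Witness: p and p

Derivation 1: Tail ⇒ Node and Tail ⇒ Fact and Tail ⇒ p and Tail ⇒ p and Node ⇒ p and Fact ⇒ p and p
Derivation 2: Tail ⇒ Tail and Node ⇒ Node and Node ⇒ Fact and Node ⇒ p and Node ⇒ p and Fact ⇒ p and p

Two distinct leftmost derivations for the same string.

Ambiguous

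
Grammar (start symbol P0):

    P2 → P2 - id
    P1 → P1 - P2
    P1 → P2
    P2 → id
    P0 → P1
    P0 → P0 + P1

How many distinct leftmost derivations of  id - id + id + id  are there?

Parse trees for id - id + id + id:
  [P0 [P0 [P0 [P1 [P1 [P2 id]] - [P2 id]]] + [P1 [P2 id]]] + [P1 [P2 id]]]
  [P0 [P0 [P0 [P1 [P2 [P2 id] - id]]] + [P1 [P2 id]]] + [P1 [P2 id]]]

2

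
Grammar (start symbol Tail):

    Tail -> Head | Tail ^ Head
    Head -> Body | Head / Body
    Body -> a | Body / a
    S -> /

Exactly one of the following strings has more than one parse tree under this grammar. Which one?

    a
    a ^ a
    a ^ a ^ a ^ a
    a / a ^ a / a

a / a ^ a / a

a: 1 tree
a ^ a: 1 tree
a ^ a ^ a ^ a: 1 tree
a / a ^ a / a: 4 trees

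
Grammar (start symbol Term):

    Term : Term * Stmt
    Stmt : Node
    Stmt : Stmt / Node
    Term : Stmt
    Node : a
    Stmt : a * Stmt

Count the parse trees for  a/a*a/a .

Parse trees for a/a*a/a:
  [Term [Term [Stmt [Stmt [Node a]] / [Node a]]] * [Stmt [Stmt [Node a]] / [Node a]]]

1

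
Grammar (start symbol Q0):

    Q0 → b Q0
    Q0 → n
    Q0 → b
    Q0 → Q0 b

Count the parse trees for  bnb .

Parse trees for bnb:
  [Q0 b [Q0 [Q0 n] b]]
  [Q0 [Q0 b [Q0 n]] b]

2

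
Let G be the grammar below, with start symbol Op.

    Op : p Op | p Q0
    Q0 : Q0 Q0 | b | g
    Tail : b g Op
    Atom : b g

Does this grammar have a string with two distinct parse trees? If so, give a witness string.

Witness: p b b b

Derivation 1: Op ⇒ p Q0 ⇒ p Q0 Q0 ⇒ p Q0 Q0 Q0 ⇒ p b Q0 Q0 ⇒ p b b Q0 ⇒ p b b b
Derivation 2: Op ⇒ p Q0 ⇒ p Q0 Q0 ⇒ p b Q0 ⇒ p b Q0 Q0 ⇒ p b b Q0 ⇒ p b b b

Two distinct leftmost derivations for the same string.

Ambiguous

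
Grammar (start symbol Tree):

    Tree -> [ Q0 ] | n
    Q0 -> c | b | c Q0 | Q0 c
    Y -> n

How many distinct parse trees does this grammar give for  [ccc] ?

Parse trees for [ccc]:
  [Tree [ [Q0 c [Q0 c [Q0 c]]] ]]
  [Tree [ [Q0 c [Q0 [Q0 c] c]] ]]
  [Tree [ [Q0 [Q0 c [Q0 c]] c] ]]
  [Tree [ [Q0 [Q0 [Q0 c] c] c] ]]

4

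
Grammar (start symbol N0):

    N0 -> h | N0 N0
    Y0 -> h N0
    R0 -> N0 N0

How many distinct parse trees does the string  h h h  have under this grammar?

Parse trees for h h h:
  [N0 [N0 h] [N0 [N0 h] [N0 h]]]
  [N0 [N0 [N0 h] [N0 h]] [N0 h]]

2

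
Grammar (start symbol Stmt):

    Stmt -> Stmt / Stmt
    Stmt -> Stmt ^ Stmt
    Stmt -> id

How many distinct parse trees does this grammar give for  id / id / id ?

2

Parse trees for id / id / id:
  [Stmt [Stmt id] / [Stmt [Stmt id] / [Stmt id]]]
  [Stmt [Stmt [Stmt id] / [Stmt id]] / [Stmt id]]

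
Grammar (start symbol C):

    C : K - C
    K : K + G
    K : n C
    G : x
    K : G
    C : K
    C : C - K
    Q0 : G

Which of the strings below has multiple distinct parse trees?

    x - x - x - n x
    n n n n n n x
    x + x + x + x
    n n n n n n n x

x - x - x - n x

x - x - x - n x: 8 trees
n n n n n n x: 1 tree
x + x + x + x: 1 tree
n n n n n n n x: 1 tree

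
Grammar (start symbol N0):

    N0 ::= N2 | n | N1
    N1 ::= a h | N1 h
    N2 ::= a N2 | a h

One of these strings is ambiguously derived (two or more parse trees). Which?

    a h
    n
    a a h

a h: 2 trees
n: 1 tree
a a h: 1 tree

a h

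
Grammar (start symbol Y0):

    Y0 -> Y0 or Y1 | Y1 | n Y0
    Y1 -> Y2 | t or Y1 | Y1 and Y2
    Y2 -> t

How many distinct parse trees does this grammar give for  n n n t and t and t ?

Parse trees for n n n t and t and t:
  [Y0 n [Y0 n [Y0 n [Y0 [Y1 [Y1 [Y1 [Y2 t]] and [Y2 t]] and [Y2 t]]]]]]

1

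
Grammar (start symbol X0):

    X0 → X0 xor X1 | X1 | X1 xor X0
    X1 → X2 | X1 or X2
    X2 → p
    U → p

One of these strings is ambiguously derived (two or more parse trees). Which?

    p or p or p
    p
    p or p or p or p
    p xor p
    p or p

p xor p

p or p or p: 1 tree
p: 1 tree
p or p or p or p: 1 tree
p xor p: 2 trees
p or p: 1 tree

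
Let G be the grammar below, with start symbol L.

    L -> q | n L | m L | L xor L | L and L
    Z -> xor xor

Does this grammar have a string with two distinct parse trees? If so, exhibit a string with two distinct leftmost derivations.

Witness: m q and q

Derivation 1: L ⇒ m L ⇒ m L and L ⇒ m q and L ⇒ m q and q
Derivation 2: L ⇒ L and L ⇒ m L and L ⇒ m q and L ⇒ m q and q

Two distinct leftmost derivations for the same string.

Ambiguous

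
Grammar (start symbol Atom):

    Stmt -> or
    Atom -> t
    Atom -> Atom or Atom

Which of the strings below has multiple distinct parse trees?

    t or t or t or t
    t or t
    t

t or t or t or t

t or t or t or t: 5 trees
t or t: 1 tree
t: 1 tree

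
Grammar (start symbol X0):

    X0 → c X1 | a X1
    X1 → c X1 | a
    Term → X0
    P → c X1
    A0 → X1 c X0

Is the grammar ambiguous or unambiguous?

(Term, P, A0 are unreachable from X0, so their rules don't affect L(X0).) The reachable rules are right-linear with at most one rule per (nonterminal, next-terminal) pair. Each input token forces the next rule, so parsing is deterministic.

Unambiguous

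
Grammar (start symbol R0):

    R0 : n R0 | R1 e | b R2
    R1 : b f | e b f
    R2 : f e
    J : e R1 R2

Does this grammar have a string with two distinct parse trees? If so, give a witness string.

Witness: b f e

Derivation 1: R0 ⇒ R1 e ⇒ b f e
Derivation 2: R0 ⇒ b R2 ⇒ b f e

Two distinct leftmost derivations for the same string.

Ambiguous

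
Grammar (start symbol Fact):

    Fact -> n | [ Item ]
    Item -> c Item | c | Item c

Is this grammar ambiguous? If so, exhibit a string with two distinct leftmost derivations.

Witness: [ c c ]

Derivation 1: Fact ⇒ [ Item ] ⇒ [ c Item ] ⇒ [ c c ]
Derivation 2: Fact ⇒ [ Item ] ⇒ [ Item c ] ⇒ [ c c ]

Two distinct leftmost derivations for the same string.

Ambiguous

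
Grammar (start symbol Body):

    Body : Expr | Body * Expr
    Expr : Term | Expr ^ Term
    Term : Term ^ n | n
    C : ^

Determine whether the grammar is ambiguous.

Witness: n ^ n

Derivation 1: Body ⇒ Expr ⇒ Term ⇒ Term ^ n ⇒ n ^ n
Derivation 2: Body ⇒ Expr ⇒ Expr ^ Term ⇒ Term ^ Term ⇒ n ^ Term ⇒ n ^ n

Two distinct leftmost derivations for the same string.

Ambiguous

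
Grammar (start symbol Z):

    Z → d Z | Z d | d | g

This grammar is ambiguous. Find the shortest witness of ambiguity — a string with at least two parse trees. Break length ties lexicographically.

length 1: no string has ≥2 trees
length 2: d d has 2 parse trees

Two derivations of d d:
  Z ⇒ d Z ⇒ d d
  Z ⇒ Z d ⇒ d d

d d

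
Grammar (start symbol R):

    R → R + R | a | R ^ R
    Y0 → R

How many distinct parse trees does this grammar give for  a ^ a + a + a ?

5

Parse trees for a ^ a + a + a:
  [R [R [R a] ^ [R a]] + [R [R a] + [R a]]]
  [R [R [R [R a] ^ [R a]] + [R a]] + [R a]]
  [R [R [R a] ^ [R [R a] + [R a]]] + [R a]]
  [R [R a] ^ [R [R a] + [R [R a] + [R a]]]]
  [R [R a] ^ [R [R [R a] + [R a]] + [R a]]]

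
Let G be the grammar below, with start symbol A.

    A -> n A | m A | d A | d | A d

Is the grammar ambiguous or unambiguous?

Ambiguous

Witness: d d

Derivation 1: A ⇒ d A ⇒ d d
Derivation 2: A ⇒ A d ⇒ d d

Two distinct leftmost derivations for the same string.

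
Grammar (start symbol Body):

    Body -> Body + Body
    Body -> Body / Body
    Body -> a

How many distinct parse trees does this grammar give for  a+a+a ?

2

Parse trees for a+a+a:
  [Body [Body a] + [Body [Body a] + [Body a]]]
  [Body [Body [Body a] + [Body a]] + [Body a]]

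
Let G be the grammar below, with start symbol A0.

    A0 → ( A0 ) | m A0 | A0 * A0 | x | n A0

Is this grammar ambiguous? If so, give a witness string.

Ambiguous

Witness: m x * x

Derivation 1: A0 ⇒ m A0 ⇒ m A0 * A0 ⇒ m x * A0 ⇒ m x * x
Derivation 2: A0 ⇒ A0 * A0 ⇒ m A0 * A0 ⇒ m x * A0 ⇒ m x * x

Two distinct leftmost derivations for the same string.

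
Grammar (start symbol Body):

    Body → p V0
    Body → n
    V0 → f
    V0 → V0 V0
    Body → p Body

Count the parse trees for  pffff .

Parse trees for pffff:
  [Body p [V0 [V0 f] [V0 [V0 f] [V0 [V0 f] [V0 f]]]]]
  [Body p [V0 [V0 f] [V0 [V0 [V0 f] [V0 f]] [V0 f]]]]
  [Body p [V0 [V0 [V0 f] [V0 f]] [V0 [V0 f] [V0 f]]]]
  [Body p [V0 [V0 [V0 f] [V0 [V0 f] [V0 f]]] [V0 f]]]
  [Body p [V0 [V0 [V0 [V0 f] [V0 f]] [V0 f]] [V0 f]]]

5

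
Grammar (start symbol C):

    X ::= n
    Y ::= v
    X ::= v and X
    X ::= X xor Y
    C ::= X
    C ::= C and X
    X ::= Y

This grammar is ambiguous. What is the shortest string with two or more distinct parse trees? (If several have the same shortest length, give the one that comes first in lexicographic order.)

length 1: no string has ≥2 trees
length 3: v and n has 2 parse trees

Two derivations of v and n:
  C ⇒ X ⇒ v and X ⇒ v and n
  C ⇒ C and X ⇒ X and X ⇒ Y and X ⇒ v and X ⇒ v and n

v and n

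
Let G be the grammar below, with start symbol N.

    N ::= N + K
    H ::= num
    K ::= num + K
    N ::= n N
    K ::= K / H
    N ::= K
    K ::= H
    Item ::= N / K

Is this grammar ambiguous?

Witness: num + num

Derivation 1: N ⇒ N + K ⇒ K + K ⇒ H + K ⇒ num + K ⇒ num + H ⇒ num + num
Derivation 2: N ⇒ K ⇒ num + K ⇒ num + H ⇒ num + num

Two distinct leftmost derivations for the same string.

Ambiguous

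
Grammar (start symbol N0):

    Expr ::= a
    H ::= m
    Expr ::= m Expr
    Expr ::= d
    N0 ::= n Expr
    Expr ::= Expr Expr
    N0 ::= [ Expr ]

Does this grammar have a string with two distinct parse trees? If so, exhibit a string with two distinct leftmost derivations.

Witness: n a a a

Derivation 1: N0 ⇒ n Expr ⇒ n Expr Expr ⇒ n a Expr ⇒ n a Expr Expr ⇒ n a a Expr ⇒ n a a a
Derivation 2: N0 ⇒ n Expr ⇒ n Expr Expr ⇒ n Expr Expr Expr ⇒ n a Expr Expr ⇒ n a a Expr ⇒ n a a a

Two distinct leftmost derivations for the same string.

Ambiguous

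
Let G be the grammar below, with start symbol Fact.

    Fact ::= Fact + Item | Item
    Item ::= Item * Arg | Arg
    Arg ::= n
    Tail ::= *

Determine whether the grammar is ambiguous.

Unambiguous

Only Fact, Item, Arg are reachable from Fact; ignoring the rest: Fact → Fact + Item | Item  ;  Item → Item * Arg | Arg  — a left-associative chain with Arg at the bottom. Each string factors uniquely by precedence.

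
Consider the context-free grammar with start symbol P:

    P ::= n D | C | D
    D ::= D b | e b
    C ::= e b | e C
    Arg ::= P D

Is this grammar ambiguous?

Witness: e b

Derivation 1: P ⇒ C ⇒ e b
Derivation 2: P ⇒ D ⇒ e b

Two distinct leftmost derivations for the same string.

Ambiguous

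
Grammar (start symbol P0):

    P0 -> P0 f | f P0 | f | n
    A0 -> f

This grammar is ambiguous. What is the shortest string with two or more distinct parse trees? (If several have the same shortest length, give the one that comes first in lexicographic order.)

f f

length 1: no string has ≥2 trees
length 2: f f has 2 parse trees

Two derivations of f f:
  P0 ⇒ P0 f ⇒ f f
  P0 ⇒ f P0 ⇒ f f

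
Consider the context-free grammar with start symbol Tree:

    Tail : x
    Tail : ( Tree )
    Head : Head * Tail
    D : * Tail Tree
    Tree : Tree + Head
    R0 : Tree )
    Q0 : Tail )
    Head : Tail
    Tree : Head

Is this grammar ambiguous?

(R0, Q0, D are unreachable from Tree, so their rules don't affect L(Tree).) Tree → Tree + Head | Head  ;  Head → Head * Tail | Tail  — a left-associative chain with Tail at the bottom. Each string factors uniquely by precedence.

Unambiguous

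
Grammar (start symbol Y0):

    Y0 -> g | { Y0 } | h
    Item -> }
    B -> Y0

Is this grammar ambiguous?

Unambiguous

Only Y0 is reachable from Y0; ignoring the rest: Each string is a nest of matched brackets around a single atom. An opening bracket forces the recursive rule; an atom forces the base rule.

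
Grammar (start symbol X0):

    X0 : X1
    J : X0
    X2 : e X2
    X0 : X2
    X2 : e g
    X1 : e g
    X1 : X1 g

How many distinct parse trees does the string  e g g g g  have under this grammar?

Parse trees for e g g g g:
  [X0 [X1 [X1 [X1 [X1 e g] g] g] g]]

1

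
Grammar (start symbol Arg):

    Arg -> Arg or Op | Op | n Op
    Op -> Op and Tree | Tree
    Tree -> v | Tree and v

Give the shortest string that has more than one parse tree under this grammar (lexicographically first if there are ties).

v and v

length 1: no string has ≥2 trees
length 2: no string has ≥2 trees
length 3: v and v has 2 parse trees

Two derivations of v and v:
  Arg ⇒ Op ⇒ Op and Tree ⇒ Tree and Tree ⇒ v and Tree ⇒ v and v
  Arg ⇒ Op ⇒ Tree ⇒ Tree and v ⇒ v and v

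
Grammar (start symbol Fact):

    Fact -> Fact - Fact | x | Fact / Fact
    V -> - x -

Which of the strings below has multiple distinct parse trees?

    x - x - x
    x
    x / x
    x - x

x - x - x: 2 trees
x: 1 tree
x / x: 1 tree
x - x: 1 tree

x - x - x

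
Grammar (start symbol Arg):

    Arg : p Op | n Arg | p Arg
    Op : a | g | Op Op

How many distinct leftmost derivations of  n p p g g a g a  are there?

14

Parse trees for n p p g g a g a (showing first 6 of 14):
  [Arg n [Arg p [Arg p [Op [Op g] [Op [Op g] [Op [Op a] [Op [Op g] [Op a]]]]]]]]
  [Arg n [Arg p [Arg p [Op [Op g] [Op [Op g] [Op [Op [Op a] [Op g]] [Op a]]]]]]]
  [Arg n [Arg p [Arg p [Op [Op g] [Op [Op [Op g] [Op a]] [Op [Op g] [Op a]]]]]]]
  [Arg n [Arg p [Arg p [Op [Op g] [Op [Op [Op g] [Op [Op a] [Op g]]] [Op a]]]]]]
  [Arg n [Arg p [Arg p [Op [Op g] [Op [Op [Op [Op g] [Op a]] [Op g]] [Op a]]]]]]
  [Arg n [Arg p [Arg p [Op [Op [Op g] [Op g]] [Op [Op a] [Op [Op g] [Op a]]]]]]]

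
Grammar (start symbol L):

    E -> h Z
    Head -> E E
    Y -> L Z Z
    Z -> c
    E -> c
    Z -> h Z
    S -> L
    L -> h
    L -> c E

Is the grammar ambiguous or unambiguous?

Only L, E, Z are reachable from L; ignoring the rest: Restricted to the reachable nonterminals, every rule has the form A → t or A → t B, and no two rules for the same A share a first terminal. The grammar encodes a DFA — one run per string.

Unambiguous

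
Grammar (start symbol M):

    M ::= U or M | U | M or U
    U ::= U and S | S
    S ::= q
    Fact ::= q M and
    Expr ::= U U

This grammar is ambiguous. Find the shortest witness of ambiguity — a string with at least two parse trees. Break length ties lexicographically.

q or q

length 1: no string has ≥2 trees
length 3: q or q has 2 parse trees

Two derivations of q or q:
  M ⇒ U or M ⇒ S or M ⇒ q or M ⇒ q or U ⇒ q or S ⇒ q or q
  M ⇒ M or U ⇒ U or U ⇒ S or U ⇒ q or U ⇒ q or S ⇒ q or q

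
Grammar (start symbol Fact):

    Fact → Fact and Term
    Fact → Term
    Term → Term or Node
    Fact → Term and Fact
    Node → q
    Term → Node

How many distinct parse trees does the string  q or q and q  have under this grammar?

Parse trees for q or q and q:
  [Fact [Fact [Term [Term [Node q]] or [Node q]]] and [Term [Node q]]]
  [Fact [Term [Term [Node q]] or [Node q]] and [Fact [Term [Node q]]]]

2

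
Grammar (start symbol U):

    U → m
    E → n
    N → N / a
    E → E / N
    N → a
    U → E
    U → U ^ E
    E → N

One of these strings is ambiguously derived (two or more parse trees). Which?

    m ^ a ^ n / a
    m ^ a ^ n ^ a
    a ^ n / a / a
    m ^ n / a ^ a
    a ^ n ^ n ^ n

m ^ a ^ n / a: 1 tree
m ^ a ^ n ^ a: 1 tree
a ^ n / a / a: 2 trees
m ^ n / a ^ a: 1 tree
a ^ n ^ n ^ n: 1 tree

a ^ n / a / a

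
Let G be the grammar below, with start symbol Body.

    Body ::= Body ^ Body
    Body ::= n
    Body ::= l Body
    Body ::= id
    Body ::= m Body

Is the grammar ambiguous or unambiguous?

Ambiguous

Witness: l id ^ id

Derivation 1: Body ⇒ Body ^ Body ⇒ l Body ^ Body ⇒ l id ^ Body ⇒ l id ^ id
Derivation 2: Body ⇒ l Body ⇒ l Body ^ Body ⇒ l id ^ Body ⇒ l id ^ id

Two distinct leftmost derivations for the same string.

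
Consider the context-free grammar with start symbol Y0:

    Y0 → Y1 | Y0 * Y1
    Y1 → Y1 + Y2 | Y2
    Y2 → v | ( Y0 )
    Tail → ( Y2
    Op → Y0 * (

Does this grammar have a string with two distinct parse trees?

(Tail, Op are unreachable from Y0, so their rules don't affect L(Y0).) Y0 → Y0 * Y1 | Y1  ;  Y1 → Y1 + Y2 | Y2  — a left-associative chain with Y2 at the bottom. Each string factors uniquely by precedence.

Unambiguous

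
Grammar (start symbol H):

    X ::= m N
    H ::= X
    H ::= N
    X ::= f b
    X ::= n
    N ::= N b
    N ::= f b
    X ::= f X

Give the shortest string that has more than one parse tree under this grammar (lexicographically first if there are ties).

f b

length 1: no string has ≥2 trees
length 2: f b has 2 parse trees

Two derivations of f b:
  H ⇒ X ⇒ f b
  H ⇒ N ⇒ f b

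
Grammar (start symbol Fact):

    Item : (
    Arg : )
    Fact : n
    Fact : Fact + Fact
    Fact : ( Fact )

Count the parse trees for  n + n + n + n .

Parse trees for n + n + n + n:
  [Fact [Fact n] + [Fact [Fact n] + [Fact [Fact n] + [Fact n]]]]
  [Fact [Fact n] + [Fact [Fact [Fact n] + [Fact n]] + [Fact n]]]
  [Fact [Fact [Fact n] + [Fact n]] + [Fact [Fact n] + [Fact n]]]
  [Fact [Fact [Fact n] + [Fact [Fact n] + [Fact n]]] + [Fact n]]
  [Fact [Fact [Fact [Fact n] + [Fact n]] + [Fact n]] + [Fact n]]

5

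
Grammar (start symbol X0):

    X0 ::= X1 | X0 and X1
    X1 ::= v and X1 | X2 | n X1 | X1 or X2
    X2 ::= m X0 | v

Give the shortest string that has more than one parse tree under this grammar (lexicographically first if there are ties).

length 1: no string has ≥2 trees
length 2: no string has ≥2 trees
length 3: v and v has 2 parse trees

Two derivations of v and v:
  X0 ⇒ X1 ⇒ v and X1 ⇒ v and X2 ⇒ v and v
  X0 ⇒ X0 and X1 ⇒ X1 and X1 ⇒ X2 and X1 ⇒ v and X1 ⇒ v and X2 ⇒ v and v

v and v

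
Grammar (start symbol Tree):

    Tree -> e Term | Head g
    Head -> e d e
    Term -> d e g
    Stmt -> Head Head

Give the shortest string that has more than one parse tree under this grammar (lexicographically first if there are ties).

length 4: e d e g has 2 parse trees

Two derivations of e d e g:
  Tree ⇒ e Term ⇒ e d e g
  Tree ⇒ Head g ⇒ e d e g

e d e g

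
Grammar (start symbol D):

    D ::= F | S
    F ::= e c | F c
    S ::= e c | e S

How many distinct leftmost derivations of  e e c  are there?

1

Parse trees for e e c:
  [D [S e [S e c]]]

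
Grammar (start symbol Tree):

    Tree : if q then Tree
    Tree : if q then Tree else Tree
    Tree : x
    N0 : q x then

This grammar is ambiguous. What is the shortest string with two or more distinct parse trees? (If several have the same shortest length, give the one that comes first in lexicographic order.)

length 1: no string has ≥2 trees
length 4: no string has ≥2 trees
length 6: no string has ≥2 trees
length 7: no string has ≥2 trees
length 9: if q then if q then x else x has 2 parse trees

Two derivations of if q then if q then x else x:
  Tree ⇒ if q then Tree ⇒ if q then if q then Tree else Tree ⇒ if q then if q then x else Tree ⇒ if q then if q then x else x
  Tree ⇒ if q then Tree else Tree ⇒ if q then if q then Tree else Tree ⇒ if q then if q then x else Tree ⇒ if q then if q then x else x

if q then if q then x else x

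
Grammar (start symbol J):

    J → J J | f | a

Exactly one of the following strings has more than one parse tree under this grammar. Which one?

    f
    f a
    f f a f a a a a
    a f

f: 1 tree
f a: 1 tree
f f a f a a a a: 429 trees
a f: 1 tree

f f a f a a a a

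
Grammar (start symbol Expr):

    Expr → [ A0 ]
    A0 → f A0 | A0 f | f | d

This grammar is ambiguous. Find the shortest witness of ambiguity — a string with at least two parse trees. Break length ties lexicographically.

length 3: no string has ≥2 trees
length 4: [ f f ] has 2 parse trees

Two derivations of [ f f ]:
  Expr ⇒ [ A0 ] ⇒ [ f A0 ] ⇒ [ f f ]
  Expr ⇒ [ A0 ] ⇒ [ A0 f ] ⇒ [ f f ]

[ f f ]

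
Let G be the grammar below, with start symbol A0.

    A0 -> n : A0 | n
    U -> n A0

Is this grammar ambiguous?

Unambiguous

Only A0 is reachable from A0; ignoring the rest: The reachable grammar is A → atom sep A | atom. Each atom is followed by either the separator (recurse) or end-of-string (stop) — no choice point.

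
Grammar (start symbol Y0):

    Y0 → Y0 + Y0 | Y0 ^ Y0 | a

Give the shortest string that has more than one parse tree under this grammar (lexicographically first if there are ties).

length 1: no string has ≥2 trees
length 3: no string has ≥2 trees
length 5: a + a + a has 2 parse trees

Two derivations of a + a + a:
  Y0 ⇒ Y0 + Y0 ⇒ Y0 + Y0 + Y0 ⇒ a + Y0 + Y0 ⇒ a + a + Y0 ⇒ a + a + a
  Y0 ⇒ Y0 + Y0 ⇒ a + Y0 ⇒ a + Y0 + Y0 ⇒ a + a + Y0 ⇒ a + a + a

a + a + a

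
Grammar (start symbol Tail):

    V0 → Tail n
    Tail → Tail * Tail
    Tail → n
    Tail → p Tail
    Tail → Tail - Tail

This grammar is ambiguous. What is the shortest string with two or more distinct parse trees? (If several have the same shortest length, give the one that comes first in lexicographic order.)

length 1: no string has ≥2 trees
length 2: no string has ≥2 trees
length 3: no string has ≥2 trees
length 4: p n * n has 2 parse trees

Two derivations of p n * n:
  Tail ⇒ Tail * Tail ⇒ p Tail * Tail ⇒ p n * Tail ⇒ p n * n
  Tail ⇒ p Tail ⇒ p Tail * Tail ⇒ p n * Tail ⇒ p n * n

p n * n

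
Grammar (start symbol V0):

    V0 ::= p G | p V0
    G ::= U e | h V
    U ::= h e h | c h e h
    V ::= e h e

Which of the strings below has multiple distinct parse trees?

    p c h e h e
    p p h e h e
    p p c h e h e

p c h e h e: 1 tree
p p h e h e: 2 trees
p p c h e h e: 1 tree

p p h e h e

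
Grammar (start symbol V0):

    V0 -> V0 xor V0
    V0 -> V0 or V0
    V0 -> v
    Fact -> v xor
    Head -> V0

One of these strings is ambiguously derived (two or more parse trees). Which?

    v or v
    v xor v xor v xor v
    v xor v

v or v: 1 tree
v xor v xor v xor v: 5 trees
v xor v: 1 tree

v xor v xor v xor v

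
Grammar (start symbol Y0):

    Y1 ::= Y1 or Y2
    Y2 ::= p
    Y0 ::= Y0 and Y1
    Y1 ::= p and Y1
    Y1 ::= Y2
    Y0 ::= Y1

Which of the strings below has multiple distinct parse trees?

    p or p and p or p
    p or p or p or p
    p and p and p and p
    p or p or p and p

p or p and p or p: 1 tree
p or p or p or p: 1 tree
p and p and p and p: 8 trees
p or p or p and p: 1 tree

p and p and p and p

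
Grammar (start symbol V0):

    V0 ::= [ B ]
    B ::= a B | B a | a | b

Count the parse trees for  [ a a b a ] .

Parse trees for [ a a b a ]:
  [V0 [ [B a [B a [B [B b] a]]] ]]
  [V0 [ [B a [B [B a [B b]] a]] ]]
  [V0 [ [B [B a [B a [B b]]] a] ]]

3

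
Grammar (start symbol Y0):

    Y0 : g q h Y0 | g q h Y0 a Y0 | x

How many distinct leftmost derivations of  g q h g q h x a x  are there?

Parse trees for g q h g q h x a x:
  [Y0 g q h [Y0 g q h [Y0 x] a [Y0 x]]]
  [Y0 g q h [Y0 g q h [Y0 x]] a [Y0 x]]

2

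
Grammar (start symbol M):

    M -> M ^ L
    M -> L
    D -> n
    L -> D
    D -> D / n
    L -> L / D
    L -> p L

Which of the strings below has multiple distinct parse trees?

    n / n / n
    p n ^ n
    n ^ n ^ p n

n / n / n: 4 trees
p n ^ n: 1 tree
n ^ n ^ p n: 1 tree

n / n / n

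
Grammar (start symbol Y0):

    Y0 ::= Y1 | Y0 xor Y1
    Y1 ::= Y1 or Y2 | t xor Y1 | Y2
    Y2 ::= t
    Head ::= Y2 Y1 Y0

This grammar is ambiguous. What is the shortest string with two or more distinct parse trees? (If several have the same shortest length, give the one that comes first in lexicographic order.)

t xor t

length 1: no string has ≥2 trees
length 3: t xor t has 2 parse trees

Two derivations of t xor t:
  Y0 ⇒ Y1 ⇒ t xor Y1 ⇒ t xor Y2 ⇒ t xor t
  Y0 ⇒ Y0 xor Y1 ⇒ Y1 xor Y1 ⇒ Y2 xor Y1 ⇒ t xor Y1 ⇒ t xor Y2 ⇒ t xor t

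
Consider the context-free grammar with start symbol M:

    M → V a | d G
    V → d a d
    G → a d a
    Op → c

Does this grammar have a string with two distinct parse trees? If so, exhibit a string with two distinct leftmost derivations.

Witness: d a d a

Derivation 1: M ⇒ V a ⇒ d a d a
Derivation 2: M ⇒ d G ⇒ d a d a

Two distinct leftmost derivations for the same string.

Ambiguous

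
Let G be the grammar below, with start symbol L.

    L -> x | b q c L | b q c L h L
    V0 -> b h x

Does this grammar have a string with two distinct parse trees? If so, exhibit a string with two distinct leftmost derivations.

Witness: b q c b q c x h x

Derivation 1: L ⇒ b q c L ⇒ b q c b q c L h L ⇒ b q c b q c x h L ⇒ b q c b q c x h x
Derivation 2: L ⇒ b q c L h L ⇒ b q c b q c L h L ⇒ b q c b q c x h L ⇒ b q c b q c x h x

Two distinct leftmost derivations for the same string.

Ambiguous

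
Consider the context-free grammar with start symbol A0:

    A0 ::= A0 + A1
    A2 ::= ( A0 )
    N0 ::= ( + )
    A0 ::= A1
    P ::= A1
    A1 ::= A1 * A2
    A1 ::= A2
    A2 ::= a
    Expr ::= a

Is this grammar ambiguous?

(Expr, N0, P are unreachable from A0, so their rules don't affect L(A0).) A0 → A0 + A1 | A1  ;  A1 → A1 * A2 | A2  — a left-associative chain with A2 at the bottom. Each string factors uniquely by precedence.

Unambiguous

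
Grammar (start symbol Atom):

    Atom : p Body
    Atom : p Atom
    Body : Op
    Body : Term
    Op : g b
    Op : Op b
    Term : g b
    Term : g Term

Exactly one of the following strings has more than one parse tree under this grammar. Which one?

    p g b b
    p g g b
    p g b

p g b

p g b b: 1 tree
p g g b: 1 tree
p g b: 2 trees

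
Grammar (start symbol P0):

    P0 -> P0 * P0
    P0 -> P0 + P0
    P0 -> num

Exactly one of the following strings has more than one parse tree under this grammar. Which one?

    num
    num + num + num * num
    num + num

num + num + num * num

num: 1 tree
num + num + num * num: 5 trees
num + num: 1 tree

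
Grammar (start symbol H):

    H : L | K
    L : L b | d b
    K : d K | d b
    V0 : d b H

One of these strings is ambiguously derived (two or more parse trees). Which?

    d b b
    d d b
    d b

d b b: 1 tree
d d b: 1 tree
d b: 2 trees

d b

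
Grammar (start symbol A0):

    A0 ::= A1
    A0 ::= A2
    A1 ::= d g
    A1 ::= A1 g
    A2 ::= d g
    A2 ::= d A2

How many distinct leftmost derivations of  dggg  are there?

Parse trees for dggg:
  [A0 [A1 [A1 [A1 d g] g] g]]

1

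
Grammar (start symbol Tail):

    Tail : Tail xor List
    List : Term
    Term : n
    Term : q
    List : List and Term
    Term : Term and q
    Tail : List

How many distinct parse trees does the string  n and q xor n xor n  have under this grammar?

2

Parse trees for n and q xor n xor n:
  [Tail [Tail [Tail [List [Term [Term n] and q]]] xor [List [Term n]]] xor [List [Term n]]]
  [Tail [Tail [Tail [List [List [Term n]] and [Term q]]] xor [List [Term n]]] xor [List [Term n]]]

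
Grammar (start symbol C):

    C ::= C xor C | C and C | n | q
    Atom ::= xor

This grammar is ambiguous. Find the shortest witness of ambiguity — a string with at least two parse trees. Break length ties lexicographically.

length 1: no string has ≥2 trees
length 3: no string has ≥2 trees
length 5: n and n and n has 2 parse trees

Two derivations of n and n and n:
  C ⇒ C and C ⇒ C and C and C ⇒ n and C and C ⇒ n and n and C ⇒ n and n and n
  C ⇒ C and C ⇒ n and C ⇒ n and C and C ⇒ n and n and C ⇒ n and n and n

n and n and n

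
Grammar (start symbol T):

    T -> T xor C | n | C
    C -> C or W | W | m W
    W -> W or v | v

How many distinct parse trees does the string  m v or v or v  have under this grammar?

Parse trees for m v or v or v:
  [T [C [C m [W v]] or [W [W v] or v]]]
  [T [C [C [C m [W v]] or [W v]] or [W v]]]
  [T [C [C m [W [W v] or v]] or [W v]]]
  [T [C m [W [W [W v] or v] or v]]]

4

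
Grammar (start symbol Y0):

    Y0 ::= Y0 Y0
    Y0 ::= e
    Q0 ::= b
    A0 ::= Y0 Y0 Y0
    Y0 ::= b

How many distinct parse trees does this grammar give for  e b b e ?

Parse trees for e b b e:
  [Y0 [Y0 e] [Y0 [Y0 b] [Y0 [Y0 b] [Y0 e]]]]
  [Y0 [Y0 e] [Y0 [Y0 [Y0 b] [Y0 b]] [Y0 e]]]
  [Y0 [Y0 [Y0 e] [Y0 b]] [Y0 [Y0 b] [Y0 e]]]
  [Y0 [Y0 [Y0 e] [Y0 [Y0 b] [Y0 b]]] [Y0 e]]
  [Y0 [Y0 [Y0 [Y0 e] [Y0 b]] [Y0 b]] [Y0 e]]

5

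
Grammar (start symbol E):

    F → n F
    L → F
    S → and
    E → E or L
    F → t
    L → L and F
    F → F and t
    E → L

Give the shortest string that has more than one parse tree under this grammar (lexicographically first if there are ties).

length 1: no string has ≥2 trees
length 2: no string has ≥2 trees
length 3: t and t has 2 parse trees

Two derivations of t and t:
  E ⇒ L ⇒ F ⇒ F and t ⇒ t and t
  E ⇒ L ⇒ L and F ⇒ F and F ⇒ t and F ⇒ t and t

t and t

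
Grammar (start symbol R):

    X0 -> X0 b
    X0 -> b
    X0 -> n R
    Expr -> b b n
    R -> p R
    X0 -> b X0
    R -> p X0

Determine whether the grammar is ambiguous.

Witness: p b b

Derivation 1: R ⇒ p X0 ⇒ p X0 b ⇒ p b b
Derivation 2: R ⇒ p X0 ⇒ p b X0 ⇒ p b b

Two distinct leftmost derivations for the same string.

Ambiguous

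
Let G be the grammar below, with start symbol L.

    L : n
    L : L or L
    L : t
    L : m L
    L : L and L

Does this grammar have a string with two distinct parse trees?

Ambiguous

Witness: m n and n

Derivation 1: L ⇒ m L ⇒ m L and L ⇒ m n and L ⇒ m n and n
Derivation 2: L ⇒ L and L ⇒ m L and L ⇒ m n and L ⇒ m n and n

Two distinct leftmost derivations for the same string.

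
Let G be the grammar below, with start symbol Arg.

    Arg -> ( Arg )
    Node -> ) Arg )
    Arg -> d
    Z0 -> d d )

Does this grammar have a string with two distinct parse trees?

Unambiguous

Only Arg is reachable from Arg; ignoring the rest: Each string is a nest of matched brackets around a single atom. An opening bracket forces the recursive rule; an atom forces the base rule.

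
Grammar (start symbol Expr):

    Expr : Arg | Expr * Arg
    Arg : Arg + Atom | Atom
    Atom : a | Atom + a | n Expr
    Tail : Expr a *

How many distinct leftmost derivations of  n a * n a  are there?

Parse trees for n a * n a:
  [Expr [Arg [Atom n [Expr [Expr [Arg [Atom a]]] * [Arg [Atom n [Expr [Arg [Atom a]]]]]]]]]
  [Expr [Expr [Arg [Atom n [Expr [Arg [Atom a]]]]]] * [Arg [Atom n [Expr [Arg [Atom a]]]]]]

2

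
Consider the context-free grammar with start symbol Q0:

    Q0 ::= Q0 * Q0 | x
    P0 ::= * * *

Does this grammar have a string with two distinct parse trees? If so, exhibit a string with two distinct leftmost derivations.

Witness: x * x * x

Derivation 1: Q0 ⇒ Q0 * Q0 ⇒ Q0 * Q0 * Q0 ⇒ x * Q0 * Q0 ⇒ x * x * Q0 ⇒ x * x * x
Derivation 2: Q0 ⇒ Q0 * Q0 ⇒ x * Q0 ⇒ x * Q0 * Q0 ⇒ x * x * Q0 ⇒ x * x * x

Two distinct leftmost derivations for the same string.

Ambiguous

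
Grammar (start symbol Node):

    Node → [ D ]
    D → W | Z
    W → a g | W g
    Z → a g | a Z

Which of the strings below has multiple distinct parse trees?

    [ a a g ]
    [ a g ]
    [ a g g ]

[ a g ]

[ a a g ]: 1 tree
[ a g ]: 2 trees
[ a g g ]: 1 tree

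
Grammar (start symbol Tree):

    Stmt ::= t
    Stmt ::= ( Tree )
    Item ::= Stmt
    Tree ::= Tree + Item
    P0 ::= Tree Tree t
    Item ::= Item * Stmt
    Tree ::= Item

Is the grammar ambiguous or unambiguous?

Unambiguous

(P0 is unreachable from Tree, so its rules don't affect L(Tree).) Tree → Tree + Item | Item  ;  Item → Item * Stmt | Stmt  — a left-associative chain with Stmt at the bottom. Each string factors uniquely by precedence.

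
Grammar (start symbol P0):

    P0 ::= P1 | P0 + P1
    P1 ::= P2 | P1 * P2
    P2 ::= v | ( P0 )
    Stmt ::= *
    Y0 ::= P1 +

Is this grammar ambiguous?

Unambiguous

Only P0, P1, P2 are reachable from P0; ignoring the rest: The grammar is stratified — P0 handles '+' (left-recursive), P1 handles '*', P2 atoms. Each operator has a fixed associativity and precedence level, so every string has one parse.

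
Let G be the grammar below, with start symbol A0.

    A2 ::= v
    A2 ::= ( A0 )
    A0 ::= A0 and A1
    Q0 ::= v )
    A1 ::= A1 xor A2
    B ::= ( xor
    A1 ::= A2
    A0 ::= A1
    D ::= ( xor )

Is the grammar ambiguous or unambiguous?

Unambiguous

(Q0, B, D are unreachable from A0, so their rules don't affect L(A0).) This is a standard precedence ladder (A0 over A1 over A2), with each level left-recursive on its own operator ('and' at A0, 'xor' at A1). That structure is LR(1), hence unambiguous.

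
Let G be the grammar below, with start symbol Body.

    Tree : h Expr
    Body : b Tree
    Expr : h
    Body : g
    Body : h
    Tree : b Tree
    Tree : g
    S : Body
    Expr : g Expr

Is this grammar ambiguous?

Unambiguous

(S is unreachable from Body, so its rules don't affect L(Body).) Restricted to the reachable nonterminals, every rule has the form A → t or A → t B, and no two rules for the same A share a first terminal. The grammar encodes a DFA — one run per string.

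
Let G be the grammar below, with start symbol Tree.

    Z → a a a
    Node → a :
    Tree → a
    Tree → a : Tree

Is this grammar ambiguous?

Unambiguous

(Z, Node are unreachable from Tree, so their rules don't affect L(Tree).) Right-recursive list with a separator: after each atom, whether the separator follows determines the rule. One parse per string.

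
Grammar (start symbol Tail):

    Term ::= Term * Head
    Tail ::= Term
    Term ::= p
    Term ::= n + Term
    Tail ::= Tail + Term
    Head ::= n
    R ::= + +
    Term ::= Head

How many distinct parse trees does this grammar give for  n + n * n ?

3

Parse trees for n + n * n:
  [Tail [Term [Term n + [Term [Head n]]] * [Head n]]]
  [Tail [Term n + [Term [Term [Head n]] * [Head n]]]]
  [Tail [Tail [Term [Head n]]] + [Term [Term [Head n]] * [Head n]]]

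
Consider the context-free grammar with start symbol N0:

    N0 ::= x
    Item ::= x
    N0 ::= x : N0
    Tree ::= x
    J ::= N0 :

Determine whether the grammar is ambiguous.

(J, Tree, Item are unreachable from N0, so their rules don't affect L(N0).) Right-recursive list with a separator: after each atom, whether the separator follows determines the rule. One parse per string.

Unambiguous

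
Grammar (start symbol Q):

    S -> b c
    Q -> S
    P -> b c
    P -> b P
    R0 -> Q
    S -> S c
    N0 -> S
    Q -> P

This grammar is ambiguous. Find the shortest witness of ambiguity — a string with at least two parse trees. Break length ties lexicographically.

b c

length 2: b c has 2 parse trees

Two derivations of b c:
  Q ⇒ S ⇒ b c
  Q ⇒ P ⇒ b c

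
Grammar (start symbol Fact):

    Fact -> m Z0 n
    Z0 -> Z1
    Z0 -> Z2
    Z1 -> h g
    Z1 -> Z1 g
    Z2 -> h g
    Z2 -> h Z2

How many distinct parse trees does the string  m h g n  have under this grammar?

2

Parse trees for m h g n:
  [Fact m [Z0 [Z1 h g]] n]
  [Fact m [Z0 [Z2 h g]] n]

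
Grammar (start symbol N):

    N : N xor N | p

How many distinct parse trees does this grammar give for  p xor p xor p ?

Parse trees for p xor p xor p:
  [N [N p] xor [N [N p] xor [N p]]]
  [N [N [N p] xor [N p]] xor [N p]]

2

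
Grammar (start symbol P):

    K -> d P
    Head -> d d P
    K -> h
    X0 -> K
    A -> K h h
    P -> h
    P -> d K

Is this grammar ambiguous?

Unambiguous

(Head, X0, A are unreachable from P, so their rules don't affect L(P).) The reachable rules are right-linear with at most one rule per (nonterminal, next-terminal) pair. Each input token forces the next rule, so parsing is deterministic.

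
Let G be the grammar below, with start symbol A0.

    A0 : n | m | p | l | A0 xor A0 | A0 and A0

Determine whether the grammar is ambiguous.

Witness: l and l and l

Derivation 1: A0 ⇒ A0 and A0 ⇒ l and A0 ⇒ l and A0 and A0 ⇒ l and l and A0 ⇒ l and l and l
Derivation 2: A0 ⇒ A0 and A0 ⇒ A0 and A0 and A0 ⇒ l and A0 and A0 ⇒ l and l and A0 ⇒ l and l and l

Two distinct leftmost derivations for the same string.

Ambiguous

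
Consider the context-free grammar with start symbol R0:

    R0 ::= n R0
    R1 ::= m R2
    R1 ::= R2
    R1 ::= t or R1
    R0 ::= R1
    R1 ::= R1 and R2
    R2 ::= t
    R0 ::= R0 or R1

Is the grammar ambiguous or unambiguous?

Ambiguous

Witness: t or t

Derivation 1: R0 ⇒ R1 ⇒ t or R1 ⇒ t or R2 ⇒ t or t
Derivation 2: R0 ⇒ R0 or R1 ⇒ R1 or R1 ⇒ R2 or R1 ⇒ t or R1 ⇒ t or R2 ⇒ t or t

Two distinct leftmost derivations for the same string.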